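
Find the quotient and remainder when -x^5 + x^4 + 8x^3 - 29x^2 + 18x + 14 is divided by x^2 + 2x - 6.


(-x^5 + x^4 + 8x^3 - 29x^2 + 18x + 14) / (x^2 + 2x - 6)
Step 1: -x^3 * (x^2 + 2x - 6) = -x^5 - 2x^4 + 6x^3; subtract.
Step 2: 3x^2 * (x^2 + 2x - 6) = 3x^4 + 6x^3 - 18x^2; subtract.
Step 3: -4x * (x^2 + 2x - 6) = -4x^3 - 8x^2 + 24x; subtract.
Step 4: -3 * (x^2 + 2x - 6) = -3x^2 - 6x + 18; subtract.
Quotient: -x^3 + 3x^2 - 4x - 3, Remainder: -4


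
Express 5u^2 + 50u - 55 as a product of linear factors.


Roots satisfy r1 + r2 = -b/a = -10 and r1*r2 = c/a = -11.
So r1 = -11, r2 = 1.
5u^2 + 50u - 55 = 5(u - r1)(u - r2) = 5(u + 11)(u - 1)


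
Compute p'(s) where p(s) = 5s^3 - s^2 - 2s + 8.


Apply the power rule term by term:
  d/ds(5s^3) = 15s^2
  d/ds(-s^2) = -2s
  d/ds(-2s) = -2
  d/ds(8) = 0
p'(s) = 15s^2 - 2s - 2


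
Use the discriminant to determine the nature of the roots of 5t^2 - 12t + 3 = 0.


D = b^2 - 4ac = (-12)^2 - 4(5)(3) = 144 - 60 = 84
Since D > 0: two distinct irrational roots


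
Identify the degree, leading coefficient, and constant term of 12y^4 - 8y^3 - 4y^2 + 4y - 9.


Highest power of y is 4, with coefficient 12. Constant term is -9.
Degree = 4, leading coefficient = 12, constant term = -9


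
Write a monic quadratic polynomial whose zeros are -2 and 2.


p(u) = (u + 2)(u - 2)
Expand: u^2 - 4


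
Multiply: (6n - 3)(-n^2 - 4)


Distribute each term of the first polynomial:
  (6n)(-n^2 - 4) = -6n^3 - 24n
  (-3)(-n^2 - 4) = 3n^2 + 12
Sum: -6n^3 + 3n^2 - 24n + 12


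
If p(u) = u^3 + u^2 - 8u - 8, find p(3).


Using direct substitution:
  1 * (3)^3 = 27
  1 * (3)^2 = 9
  -8 * (3)^1 = -24
  constant: -8
Sum = 27 + 9 - 24 - 8 = 4


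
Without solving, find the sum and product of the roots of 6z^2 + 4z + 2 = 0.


For az^2+bz+c=0: sum = -b/a, product = c/a.
a=6, b=4, c=2
Sum = -(4)/6 = -2/3
Product = (2)/6 = 1/3


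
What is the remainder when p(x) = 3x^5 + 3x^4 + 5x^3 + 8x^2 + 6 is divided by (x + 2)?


By the Remainder Theorem, the remainder equals p(-2):
  3*(-2)^5 = -96
  3*(-2)^4 = 48
  5*(-2)^3 = -40
  8*(-2)^2 = 32
  0*(-2)^1 = 0
  constant: 6
Sum: -96 + 48 - 40 + 32 + 0 + 6 = -50


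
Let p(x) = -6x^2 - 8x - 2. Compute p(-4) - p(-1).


p(-4) = -66
p(-1) = 0
p(-4) - p(-1) = -66 = -66


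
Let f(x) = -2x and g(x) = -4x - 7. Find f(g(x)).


Substitute g(x) into f:
f(g(x)) = -2*(-4x - 7)
Expand and combine: 8x + 14


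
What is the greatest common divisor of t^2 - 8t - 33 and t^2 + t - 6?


Factor each:
  t^2 - 8t - 33 = (t + 3)(t - 11)
  t^2 + t - 6 = (t + 3)(t - 2)
Common monic factor: t + 3


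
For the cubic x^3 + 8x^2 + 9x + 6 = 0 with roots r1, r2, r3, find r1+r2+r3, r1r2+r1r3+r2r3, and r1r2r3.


Monic cubic x^3+bx^2+cx+d=0: sum=-b, pairwise sum=c, product=-d.
b=8, c=9, d=6
r1+r2+r3 = -8
r1r2+r1r3+r2r3 = 9
r1r2r3 = -6


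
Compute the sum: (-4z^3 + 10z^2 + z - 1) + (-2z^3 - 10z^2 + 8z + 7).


Align terms by degree and add:
  -4z^3 + 10z^2 + z - 1
  -2z^3 - 10z^2 + 8z + 7
= -6z^3 + 9z + 6


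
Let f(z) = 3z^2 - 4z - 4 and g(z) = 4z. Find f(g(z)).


Substitute g(z) into f:
f(g(z)) = 3*(4z)^2 + (-4)*(4z) + (-4)
(4z)^2 = 16z^2
Expand and combine: 48z^2 - 16z - 4


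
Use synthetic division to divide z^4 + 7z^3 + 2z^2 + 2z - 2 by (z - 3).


Synthetic division with c = 3. Coefficients: 1, 7, 2, 2, -2
Bring down 1.
  1 * 3 = 3; 3 + 7 = 10
  10 * 3 = 30; 30 + 2 = 32
  32 * 3 = 96; 96 + 2 = 98
  98 * 3 = 294; 294 - 2 = 292
Quotient: z^3 + 10z^2 + 32z + 98, Remainder: 292


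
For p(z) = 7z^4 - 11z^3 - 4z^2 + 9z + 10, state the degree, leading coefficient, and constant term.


Highest power of z is 4, with coefficient 7. Constant term is 10.
Degree = 4, leading coefficient = 7, constant term = 10


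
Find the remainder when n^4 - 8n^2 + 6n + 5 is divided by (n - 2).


By the Remainder Theorem, the remainder equals p(2):
  1*(2)^4 = 16
  0*(2)^3 = 0
  -8*(2)^2 = -32
  6*(2)^1 = 12
  constant: 5
Sum: 16 + 0 - 32 + 12 + 5 = 1


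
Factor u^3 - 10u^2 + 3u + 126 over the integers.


Try integer roots (divisors of 126). u=7: p(7)=0.
Divide out (u - 7): quotient is u^2 - 3u - 18.
Factor the quadratic: (u + 3)(u - 6)
Result: (u - 7)(u + 3)(u - 6)


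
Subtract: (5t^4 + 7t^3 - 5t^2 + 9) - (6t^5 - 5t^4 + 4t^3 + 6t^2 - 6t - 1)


Distribute the minus sign:
  (5t^4 + 7t^3 - 5t^2 + 9)
- (6t^5 - 5t^4 + 4t^3 + 6t^2 - 6t - 1)
Negate second polynomial: -6t^5 + 5t^4 - 4t^3 - 6t^2 + 6t + 1
Add: -6t^5 + 10t^4 + 3t^3 - 11t^2 + 6t + 10


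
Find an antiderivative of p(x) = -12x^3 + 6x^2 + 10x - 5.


Reverse power rule on each term:
  ∫ -12x^3 dx = -3x^4
  ∫ 6x^2 dx = 2x^3
  ∫ 10x dx = 5x^2
  ∫ -5 dx = -5x
F(x) = -3x^4 + 2x^3 + 5x^2 - 5x + C


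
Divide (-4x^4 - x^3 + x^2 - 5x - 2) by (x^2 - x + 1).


(-4x^4 - x^3 + x^2 - 5x - 2) / (x^2 - x + 1)
Step 1: -4x^2 * (x^2 - x + 1) = -4x^4 + 4x^3 - 4x^2; subtract.
Step 2: -5x * (x^2 - x + 1) = -5x^3 + 5x^2 - 5x; subtract.
Step 3: 0 * (x^2 - x + 1) = 0; subtract.
Quotient: -4x^2 - 5x, Remainder: -2


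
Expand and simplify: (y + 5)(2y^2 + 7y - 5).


Distribute each term of the first polynomial:
  (y)(2y^2 + 7y - 5) = 2y^3 + 7y^2 - 5y
  (5)(2y^2 + 7y - 5) = 10y^2 + 35y - 25
Sum: 2y^3 + 17y^2 + 30y - 25


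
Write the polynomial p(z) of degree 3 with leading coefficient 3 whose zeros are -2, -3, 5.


p(z) = 3(z + 2)(z + 3)(z - 5)
Expand: 3z^3 - 57z - 90


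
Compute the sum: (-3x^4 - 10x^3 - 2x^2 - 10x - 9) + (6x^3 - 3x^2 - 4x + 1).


Align terms by degree and add:
  -3x^4 - 10x^3 - 2x^2 - 10x - 9
+ 6x^3 - 3x^2 - 4x + 1
= -3x^4 - 4x^3 - 5x^2 - 14x - 8


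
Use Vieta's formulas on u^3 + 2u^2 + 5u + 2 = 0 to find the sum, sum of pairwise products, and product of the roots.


Monic cubic u^3+bu^2+cu+d=0: sum=-b, pairwise sum=c, product=-d.
b=2, c=5, d=2
r1+r2+r3 = -2
r1r2+r1r3+r2r3 = 5
r1r2r3 = -2


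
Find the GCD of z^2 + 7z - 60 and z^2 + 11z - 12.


Factor each:
  z^2 + 7z - 60 = (z + 12)(z - 5)
  z^2 + 11z - 12 = (z + 12)(z - 1)
Common monic factor: z + 12


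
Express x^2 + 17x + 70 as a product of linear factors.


Roots satisfy r1 + r2 = -b/a = -17 and r1*r2 = c/a = 70.
So r1 = -7, r2 = -10.
x^2 + 17x + 70 = (x - r1)(x - r2) = (x + 7)(x + 10)


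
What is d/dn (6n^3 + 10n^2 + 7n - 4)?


Apply the power rule term by term:
  d/dn(6n^3) = 18n^2
  d/dn(10n^2) = 20n
  d/dn(7n) = 7
  d/dn(-4) = 0
p'(n) = 18n^2 + 20n + 7


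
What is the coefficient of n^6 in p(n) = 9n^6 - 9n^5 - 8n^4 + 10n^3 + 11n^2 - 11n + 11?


Read off the coefficient of n^6: 9


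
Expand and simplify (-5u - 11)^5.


Expand (-5u - 11)^5 by repeated multiplication:
  (-5u - 11)^2 = 25u^2 + 110u + 121
  (-5u - 11)^3 = -125u^3 - 825u^2 - 1815u - 1331
  (-5u - 11)^4 = 625u^4 + 5500u^3 + 18150u^2 + 26620u + 14641
= -3125u^5 - 34375u^4 - 151250u^3 - 332750u^2 - 366025u - 161051


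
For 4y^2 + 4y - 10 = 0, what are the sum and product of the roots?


For ay^2+by+c=0: sum = -b/a, product = c/a.
a=4, b=4, c=-10
Sum = -(4)/4 = -1
Product = (-10)/4 = -5/2


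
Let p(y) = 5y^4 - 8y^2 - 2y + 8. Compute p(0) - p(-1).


p(0) = 8
p(-1) = 7
p(0) - p(-1) = 8 - 7 = 1


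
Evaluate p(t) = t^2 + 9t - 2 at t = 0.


Using direct substitution:
  1 * (0)^2 = 0
  9 * (0)^1 = 0
  constant: -2
Sum = 0 + 0 - 2 = -2


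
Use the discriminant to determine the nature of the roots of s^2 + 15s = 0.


D = b^2 - 4ac = (15)^2 - 4(1)(0) = 225 = 225
Since D > 0: two distinct rational roots


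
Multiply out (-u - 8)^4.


Expand (-u - 8)^4 by repeated multiplication:
  (-u - 8)^2 = u^2 + 16u + 64
  (-u - 8)^3 = -u^3 - 24u^2 - 192u - 512
= u^4 + 32u^3 + 384u^2 + 2048u + 4096


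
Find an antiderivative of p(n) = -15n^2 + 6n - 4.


Reverse power rule on each term:
  ∫ -15n^2 dn = -5n^3
  ∫ 6n dn = 3n^2
  ∫ -4 dn = -4n
F(n) = -5n^3 + 3n^2 - 4n + C


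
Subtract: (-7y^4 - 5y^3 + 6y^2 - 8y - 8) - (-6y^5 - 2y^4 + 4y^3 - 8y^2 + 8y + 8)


Distribute the minus sign:
  (-7y^4 - 5y^3 + 6y^2 - 8y - 8)
- (-6y^5 - 2y^4 + 4y^3 - 8y^2 + 8y + 8)
Negate second polynomial: 6y^5 + 2y^4 - 4y^3 + 8y^2 - 8y - 8
Add: 6y^5 - 5y^4 - 9y^3 + 14y^2 - 16y - 16


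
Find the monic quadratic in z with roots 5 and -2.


p(z) = (z - 5)(z + 2)
Expand: z^2 - 3z - 10


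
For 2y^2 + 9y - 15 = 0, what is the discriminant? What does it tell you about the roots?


D = b^2 - 4ac = (9)^2 - 4(2)(-15) = 81 + 120 = 201
Since D > 0: two distinct irrational roots


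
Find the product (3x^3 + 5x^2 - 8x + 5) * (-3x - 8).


Distribute each term of the first polynomial:
  (3x^3)(-3x - 8) = -9x^4 - 24x^3
  (5x^2)(-3x - 8) = -15x^3 - 40x^2
  (-8x)(-3x - 8) = 24x^2 + 64x
  (5)(-3x - 8) = -15x - 40
Sum: -9x^4 - 39x^3 - 16x^2 + 49x - 40


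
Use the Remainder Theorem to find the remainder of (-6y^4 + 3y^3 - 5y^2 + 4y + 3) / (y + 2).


By the Remainder Theorem, the remainder equals p(-2):
  -6*(-2)^4 = -96
  3*(-2)^3 = -24
  -5*(-2)^2 = -20
  4*(-2)^1 = -8
  constant: 3
Sum: -96 - 24 - 20 - 8 + 3 = -145


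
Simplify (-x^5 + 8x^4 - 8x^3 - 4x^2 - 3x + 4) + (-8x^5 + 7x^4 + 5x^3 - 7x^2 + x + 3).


Align terms by degree and add:
  -x^5 + 8x^4 - 8x^3 - 4x^2 - 3x + 4
  -8x^5 + 7x^4 + 5x^3 - 7x^2 + x + 3
= -9x^5 + 15x^4 - 3x^3 - 11x^2 - 2x + 7


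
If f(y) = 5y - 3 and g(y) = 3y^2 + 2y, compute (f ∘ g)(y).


Substitute g(y) into f:
f(g(y)) = 5*(3y^2 + 2y) + (-3)
Expand and combine: 15y^2 + 10y - 3


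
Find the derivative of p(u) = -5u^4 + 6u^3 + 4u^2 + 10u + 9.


Apply the power rule term by term:
  d/du(-5u^4) = -20u^3
  d/du(6u^3) = 18u^2
  d/du(4u^2) = 8u
  d/du(10u) = 10
  d/du(9) = 0
p'(u) = -20u^3 + 18u^2 + 8u + 10


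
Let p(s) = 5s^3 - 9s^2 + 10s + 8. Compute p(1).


Using direct substitution:
  5 * (1)^3 = 5
  -9 * (1)^2 = -9
  10 * (1)^1 = 10
  constant: 8
Sum = 5 - 9 + 10 + 8 = 14


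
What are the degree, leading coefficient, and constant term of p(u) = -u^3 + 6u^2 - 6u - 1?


Highest power of u is 3, with coefficient -1. Constant term is -1.
Degree = 3, leading coefficient = -1, constant term = -1


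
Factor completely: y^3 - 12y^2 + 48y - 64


Try integer roots (divisors of -64). y=4: p(4)=0.
Divide out (y - 4): quotient is y^2 - 8y + 16.
Factor the quadratic: (y - 4)(y - 4)
Result: (y - 4)(y - 4)(y - 4)


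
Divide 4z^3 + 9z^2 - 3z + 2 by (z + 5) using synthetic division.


Synthetic division with c = -5. Coefficients: 4, 9, -3, 2
Bring down 4.
  4 * -5 = -20; -20 + 9 = -11
  -11 * -5 = 55; 55 - 3 = 52
  52 * -5 = -260; -260 + 2 = -258
Quotient: 4z^2 - 11z + 52, Remainder: -258


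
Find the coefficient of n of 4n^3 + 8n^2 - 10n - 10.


Read off the coefficient of n: -10


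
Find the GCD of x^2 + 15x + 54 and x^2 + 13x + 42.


Factor each:
  x^2 + 15x + 54 = (x + 6)(x + 9)
  x^2 + 13x + 42 = (x + 6)(x + 7)
Common monic factor: x + 6


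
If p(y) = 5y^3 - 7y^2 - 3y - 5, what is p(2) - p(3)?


p(2) = 1
p(3) = 58
p(2) - p(3) = 1 - 58 = -57


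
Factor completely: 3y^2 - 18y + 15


Roots satisfy r1 + r2 = -b/a = 6 and r1*r2 = c/a = 5.
So r1 = 5, r2 = 1.
3y^2 - 18y + 15 = 3(y - r1)(y - r2) = 3(y - 5)(y - 1)


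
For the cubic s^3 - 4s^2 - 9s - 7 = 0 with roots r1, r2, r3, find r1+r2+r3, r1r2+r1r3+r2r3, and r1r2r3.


Monic cubic s^3+bs^2+cs+d=0: sum=-b, pairwise sum=c, product=-d.
b=-4, c=-9, d=-7
r1+r2+r3 = 4
r1r2+r1r3+r2r3 = -9
r1r2r3 = 7


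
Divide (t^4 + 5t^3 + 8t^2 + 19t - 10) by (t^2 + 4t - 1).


(t^4 + 5t^3 + 8t^2 + 19t - 10) / (t^2 + 4t - 1)
Step 1: t^2 * (t^2 + 4t - 1) = t^4 + 4t^3 - t^2; subtract.
Step 2: t * (t^2 + 4t - 1) = t^3 + 4t^2 - t; subtract.
Step 3: 5 * (t^2 + 4t - 1) = 5t^2 + 20t - 5; subtract.
Quotient: t^2 + t + 5, Remainder: -5


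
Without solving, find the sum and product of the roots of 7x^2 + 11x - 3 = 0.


For ax^2+bx+c=0: sum = -b/a, product = c/a.
a=7, b=11, c=-3
Sum = -(11)/7 = -11/7
Product = (-3)/7 = -3/7


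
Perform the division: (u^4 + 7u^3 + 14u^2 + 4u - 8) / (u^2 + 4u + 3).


(u^4 + 7u^3 + 14u^2 + 4u - 8) / (u^2 + 4u + 3)
Step 1: u^2 * (u^2 + 4u + 3) = u^4 + 4u^3 + 3u^2; subtract.
Step 2: 3u * (u^2 + 4u + 3) = 3u^3 + 12u^2 + 9u; subtract.
Step 3: -1 * (u^2 + 4u + 3) = -u^2 - 4u - 3; subtract.
Quotient: u^2 + 3u - 1, Remainder: -u - 5


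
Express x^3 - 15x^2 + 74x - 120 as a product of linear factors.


Try integer roots (divisors of -120). x=4: p(4)=0.
Divide out (x - 4): quotient is x^2 - 11x + 30.
Factor the quadratic: (x - 5)(x - 6)
Result: (x - 4)(x - 5)(x - 6)


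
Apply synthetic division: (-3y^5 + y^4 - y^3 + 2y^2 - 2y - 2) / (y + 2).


Synthetic division with c = -2. Coefficients: -3, 1, -1, 2, -2, -2
Bring down -3.
  -3 * -2 = 6; 6 + 1 = 7
  7 * -2 = -14; -14 - 1 = -15
  -15 * -2 = 30; 30 + 2 = 32
  32 * -2 = -64; -64 - 2 = -66
  -66 * -2 = 132; 132 - 2 = 130
Quotient: -3y^4 + 7y^3 - 15y^2 + 32y - 66, Remainder: 130


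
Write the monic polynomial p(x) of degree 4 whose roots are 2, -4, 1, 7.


p(x) = (x - 2)(x + 4)(x - 1)(x - 7)
Expand: x^4 - 6x^3 - 17x^2 + 78x - 56


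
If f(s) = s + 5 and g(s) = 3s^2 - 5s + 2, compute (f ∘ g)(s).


Substitute g(s) into f:
f(g(s)) = 1*(3s^2 - 5s + 2) + 5
Expand and combine: 3s^2 - 5s + 7


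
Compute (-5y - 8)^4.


Expand (-5y - 8)^4 by repeated multiplication:
  (-5y - 8)^2 = 25y^2 + 80y + 64
  (-5y - 8)^3 = -125y^3 - 600y^2 - 960y - 512
= 625y^4 + 4000y^3 + 9600y^2 + 10240y + 4096


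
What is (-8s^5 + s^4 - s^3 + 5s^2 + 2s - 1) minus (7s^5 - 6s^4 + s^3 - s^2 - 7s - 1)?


Distribute the minus sign:
  (-8s^5 + s^4 - s^3 + 5s^2 + 2s - 1)
- (7s^5 - 6s^4 + s^3 - s^2 - 7s - 1)
Negate second polynomial: -7s^5 + 6s^4 - s^3 + s^2 + 7s + 1
Add: -15s^5 + 7s^4 - 2s^3 + 6s^2 + 9s


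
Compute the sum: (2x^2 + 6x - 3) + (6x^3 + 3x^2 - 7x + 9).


Align terms by degree and add:
  2x^2 + 6x - 3
+ 6x^3 + 3x^2 - 7x + 9
= 6x^3 + 5x^2 - x + 6


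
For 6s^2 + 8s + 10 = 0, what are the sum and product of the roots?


For as^2+bs+c=0: sum = -b/a, product = c/a.
a=6, b=8, c=10
Sum = -(8)/6 = -4/3
Product = (10)/6 = 5/3


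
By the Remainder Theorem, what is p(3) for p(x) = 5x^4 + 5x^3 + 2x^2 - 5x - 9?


By the Remainder Theorem, the remainder equals p(3):
  5*(3)^4 = 405
  5*(3)^3 = 135
  2*(3)^2 = 18
  -5*(3)^1 = -15
  constant: -9
Sum: 405 + 135 + 18 - 15 - 9 = 534


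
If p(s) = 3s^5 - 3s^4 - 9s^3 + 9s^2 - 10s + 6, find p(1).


Using direct substitution:
  3 * (1)^5 = 3
  -3 * (1)^4 = -3
  -9 * (1)^3 = -9
  9 * (1)^2 = 9
  -10 * (1)^1 = -10
  constant: 6
Sum = 3 - 3 - 9 + 9 - 10 + 6 = -4


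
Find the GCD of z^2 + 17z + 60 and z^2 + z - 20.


Factor each:
  z^2 + 17z + 60 = (z + 5)(z + 12)
  z^2 + z - 20 = (z + 5)(z - 4)
Common monic factor: z + 5


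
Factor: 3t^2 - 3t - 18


Roots satisfy r1 + r2 = -b/a = 1 and r1*r2 = c/a = -6.
So r1 = 3, r2 = -2.
3t^2 - 3t - 18 = 3(t - r1)(t - r2) = 3(t - 3)(t + 2)


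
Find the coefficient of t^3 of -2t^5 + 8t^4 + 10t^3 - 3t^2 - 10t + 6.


Read off the coefficient of t^3: 10


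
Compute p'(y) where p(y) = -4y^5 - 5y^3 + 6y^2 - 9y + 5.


Apply the power rule term by term:
  d/dy(-4y^5) = -20y^4
  d/dy(-5y^3) = -15y^2
  d/dy(6y^2) = 12y
  d/dy(-9y) = -9
  d/dy(5) = 0
p'(y) = -20y^4 - 15y^2 + 12y - 9


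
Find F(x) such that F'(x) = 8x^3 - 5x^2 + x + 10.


Reverse power rule on each term:
  ∫ 8x^3 dx = 2x^4
  ∫ -5x^2 dx = -(5/3)x^3
  ∫ x dx = (1/2)x^2
  ∫ 10 dx = 10x
F(x) = 2x^4 - (5/3)x^3 + (1/2)x^2 + 10x + C


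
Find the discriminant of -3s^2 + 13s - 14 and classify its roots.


D = b^2 - 4ac = (13)^2 - 4(-3)(-14) = 169 - 168 = 1
Since D > 0: two distinct rational roots


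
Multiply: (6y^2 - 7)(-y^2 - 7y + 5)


Distribute each term of the first polynomial:
  (6y^2)(-y^2 - 7y + 5) = -6y^4 - 42y^3 + 30y^2
  (-7)(-y^2 - 7y + 5) = 7y^2 + 49y - 35
Sum: -6y^4 - 42y^3 + 37y^2 + 49y - 35


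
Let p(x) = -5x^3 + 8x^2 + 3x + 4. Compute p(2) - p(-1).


p(2) = 2
p(-1) = 14
p(2) - p(-1) = 2 - 14 = -12


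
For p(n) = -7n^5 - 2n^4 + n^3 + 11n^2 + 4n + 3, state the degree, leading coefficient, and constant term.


Highest power of n is 5, with coefficient -7. Constant term is 3.
Degree = 5, leading coefficient = -7, constant term = 3


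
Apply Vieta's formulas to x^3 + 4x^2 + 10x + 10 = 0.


Monic cubic x^3+bx^2+cx+d=0: sum=-b, pairwise sum=c, product=-d.
b=4, c=10, d=10
r1+r2+r3 = -4
r1r2+r1r3+r2r3 = 10
r1r2r3 = -10


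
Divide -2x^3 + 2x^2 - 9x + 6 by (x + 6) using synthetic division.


Synthetic division with c = -6. Coefficients: -2, 2, -9, 6
Bring down -2.
  -2 * -6 = 12; 12 + 2 = 14
  14 * -6 = -84; -84 - 9 = -93
  -93 * -6 = 558; 558 + 6 = 564
Quotient: -2x^2 + 14x - 93, Remainder: 564


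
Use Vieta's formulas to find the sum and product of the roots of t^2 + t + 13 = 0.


For at^2+bt+c=0: sum = -b/a, product = c/a.
a=1, b=1, c=13
Sum = -(1)/1 = -1
Product = (13)/1 = 13


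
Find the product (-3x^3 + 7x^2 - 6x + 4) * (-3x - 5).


Distribute each term of the first polynomial:
  (-3x^3)(-3x - 5) = 9x^4 + 15x^3
  (7x^2)(-3x - 5) = -21x^3 - 35x^2
  (-6x)(-3x - 5) = 18x^2 + 30x
  (4)(-3x - 5) = -12x - 20
Sum: 9x^4 - 6x^3 - 17x^2 + 18x - 20


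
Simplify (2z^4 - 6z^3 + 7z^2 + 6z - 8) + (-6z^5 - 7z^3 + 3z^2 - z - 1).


Align terms by degree and add:
  2z^4 - 6z^3 + 7z^2 + 6z - 8
  -6z^5 - 7z^3 + 3z^2 - z - 1
= -6z^5 + 2z^4 - 13z^3 + 10z^2 + 5z - 9


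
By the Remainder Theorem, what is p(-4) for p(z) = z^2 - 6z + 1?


By the Remainder Theorem, the remainder equals p(-4):
  1*(-4)^2 = 16
  -6*(-4)^1 = 24
  constant: 1
Sum: 16 + 24 + 1 = 41


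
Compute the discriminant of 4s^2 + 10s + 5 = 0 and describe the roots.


D = b^2 - 4ac = (10)^2 - 4(4)(5) = 100 - 80 = 20
Since D > 0: two distinct irrational roots


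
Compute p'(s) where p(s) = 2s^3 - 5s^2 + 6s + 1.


Apply the power rule term by term:
  d/ds(2s^3) = 6s^2
  d/ds(-5s^2) = -10s
  d/ds(6s) = 6
  d/ds(1) = 0
p'(s) = 6s^2 - 10s + 6


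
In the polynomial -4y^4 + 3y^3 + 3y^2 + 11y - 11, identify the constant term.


Read off the constant term: -11


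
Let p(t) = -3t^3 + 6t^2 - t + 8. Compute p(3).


Using direct substitution:
  -3 * (3)^3 = -81
  6 * (3)^2 = 54
  -1 * (3)^1 = -3
  constant: 8
Sum = -81 + 54 - 3 + 8 = -22


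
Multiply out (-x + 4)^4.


Expand (-x + 4)^4 by repeated multiplication:
  (-x + 4)^2 = x^2 - 8x + 16
  (-x + 4)^3 = -x^3 + 12x^2 - 48x + 64
= x^4 - 16x^3 + 96x^2 - 256x + 256


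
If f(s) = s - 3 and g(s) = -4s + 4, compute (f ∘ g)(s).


Substitute g(s) into f:
f(g(s)) = 1*(-4s + 4) + (-3)
Expand and combine: -4s + 1


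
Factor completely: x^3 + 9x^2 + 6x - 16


Try integer roots (divisors of -16). x=1: p(1)=0.
Divide out (x - 1): quotient is x^2 + 10x + 16.
Factor the quadratic: (x + 2)(x + 8)
Result: (x - 1)(x + 2)(x + 8)


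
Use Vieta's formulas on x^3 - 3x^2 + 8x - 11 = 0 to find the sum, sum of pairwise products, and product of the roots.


Monic cubic x^3+bx^2+cx+d=0: sum=-b, pairwise sum=c, product=-d.
b=-3, c=8, d=-11
r1+r2+r3 = 3
r1r2+r1r3+r2r3 = 8
r1r2r3 = 11


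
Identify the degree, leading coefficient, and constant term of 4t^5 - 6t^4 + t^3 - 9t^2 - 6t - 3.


Highest power of t is 5, with coefficient 4. Constant term is -3.
Degree = 5, leading coefficient = 4, constant term = -3


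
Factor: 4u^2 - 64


Roots satisfy r1 + r2 = -b/a = 0 and r1*r2 = c/a = -16.
So r1 = 4, r2 = -4.
4u^2 - 64 = 4(u - r1)(u - r2) = 4(u - 4)(u + 4)


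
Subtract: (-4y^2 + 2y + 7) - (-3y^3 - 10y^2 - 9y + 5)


Distribute the minus sign:
  (-4y^2 + 2y + 7)
- (-3y^3 - 10y^2 - 9y + 5)
Negate second polynomial: 3y^3 + 10y^2 + 9y - 5
Add: 3y^3 + 6y^2 + 11y + 2


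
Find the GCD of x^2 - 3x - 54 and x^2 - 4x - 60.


Factor each:
  x^2 - 3x - 54 = (x + 6)(x - 9)
  x^2 - 4x - 60 = (x + 6)(x - 10)
Common monic factor: x + 6


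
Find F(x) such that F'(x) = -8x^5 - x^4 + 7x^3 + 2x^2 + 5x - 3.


Reverse power rule on each term:
  ∫ -8x^5 dx = -(4/3)x^6
  ∫ -x^4 dx = -(1/5)x^5
  ∫ 7x^3 dx = (7/4)x^4
  ∫ 2x^2 dx = (2/3)x^3
  ∫ 5x dx = (5/2)x^2
  ∫ -3 dx = -3x
F(x) = -(4/3)x^6 - (1/5)x^5 + (7/4)x^4 + (2/3)x^3 + (5/2)x^2 - 3x + C


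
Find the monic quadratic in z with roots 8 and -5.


p(z) = (z - 8)(z + 5)
Expand: z^2 - 3z - 40


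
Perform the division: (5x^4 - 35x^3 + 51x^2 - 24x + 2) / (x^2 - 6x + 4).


(5x^4 - 35x^3 + 51x^2 - 24x + 2) / (x^2 - 6x + 4)
Step 1: 5x^2 * (x^2 - 6x + 4) = 5x^4 - 30x^3 + 20x^2; subtract.
Step 2: -5x * (x^2 - 6x + 4) = -5x^3 + 30x^2 - 20x; subtract.
Step 3: 1 * (x^2 - 6x + 4) = x^2 - 6x + 4; subtract.
Quotient: 5x^2 - 5x + 1, Remainder: 2x - 2


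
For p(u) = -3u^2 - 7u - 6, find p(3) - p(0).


p(3) = -54
p(0) = -6
p(3) - p(0) = -54 + 6 = -48


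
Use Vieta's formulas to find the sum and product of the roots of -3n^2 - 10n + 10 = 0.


For an^2+bn+c=0: sum = -b/a, product = c/a.
a=-3, b=-10, c=10
Sum = -(-10)/-3 = -10/3
Product = (10)/-3 = -10/3


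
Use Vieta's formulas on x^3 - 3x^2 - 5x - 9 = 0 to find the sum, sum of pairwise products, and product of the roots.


Monic cubic x^3+bx^2+cx+d=0: sum=-b, pairwise sum=c, product=-d.
b=-3, c=-5, d=-9
r1+r2+r3 = 3
r1r2+r1r3+r2r3 = -5
r1r2r3 = 9


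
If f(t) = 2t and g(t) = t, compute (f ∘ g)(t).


Substitute g(t) into f:
f(g(t)) = 2*(t)
Expand and combine: 2t


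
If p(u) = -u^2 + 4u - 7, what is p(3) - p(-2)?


p(3) = -4
p(-2) = -19
p(3) - p(-2) = -4 + 19 = 15


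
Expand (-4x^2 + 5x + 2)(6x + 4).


Distribute each term of the first polynomial:
  (-4x^2)(6x + 4) = -24x^3 - 16x^2
  (5x)(6x + 4) = 30x^2 + 20x
  (2)(6x + 4) = 12x + 8
Sum: -24x^3 + 14x^2 + 32x + 8


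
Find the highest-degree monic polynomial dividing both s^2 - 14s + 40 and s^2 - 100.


Factor each:
  s^2 - 14s + 40 = (s - 10)(s - 4)
  s^2 - 100 = (s - 10)(s + 10)
Common monic factor: s - 10


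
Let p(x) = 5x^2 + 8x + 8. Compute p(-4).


Using direct substitution:
  5 * (-4)^2 = 80
  8 * (-4)^1 = -32
  constant: 8
Sum = 80 - 32 + 8 = 56


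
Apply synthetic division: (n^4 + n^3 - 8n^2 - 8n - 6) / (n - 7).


Synthetic division with c = 7. Coefficients: 1, 1, -8, -8, -6
Bring down 1.
  1 * 7 = 7; 7 + 1 = 8
  8 * 7 = 56; 56 - 8 = 48
  48 * 7 = 336; 336 - 8 = 328
  328 * 7 = 2296; 2296 - 6 = 2290
Quotient: n^3 + 8n^2 + 48n + 328, Remainder: 2290


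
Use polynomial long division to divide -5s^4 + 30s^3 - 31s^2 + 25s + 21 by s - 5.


(-5s^4 + 30s^3 - 31s^2 + 25s + 21) / (s - 5)
Step 1: -5s^3 * (s - 5) = -5s^4 + 25s^3; subtract.
Step 2: 5s^2 * (s - 5) = 5s^3 - 25s^2; subtract.
Step 3: -6s * (s - 5) = -6s^2 + 30s; subtract.
Step 4: -5 * (s - 5) = -5s + 25; subtract.
Quotient: -5s^3 + 5s^2 - 6s - 5, Remainder: -4


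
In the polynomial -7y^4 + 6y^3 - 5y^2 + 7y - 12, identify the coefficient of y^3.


Read off the coefficient of y^3: 6


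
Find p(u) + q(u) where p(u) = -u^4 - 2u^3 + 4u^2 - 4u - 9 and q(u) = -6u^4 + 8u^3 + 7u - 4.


Align terms by degree and add:
  -u^4 - 2u^3 + 4u^2 - 4u - 9
  -6u^4 + 8u^3 + 7u - 4
= -7u^4 + 6u^3 + 4u^2 + 3u - 13


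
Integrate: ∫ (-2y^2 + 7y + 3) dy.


Reverse power rule on each term:
  ∫ -2y^2 dy = -(2/3)y^3
  ∫ 7y dy = (7/2)y^2
  ∫ 3 dy = 3y
F(y) = -(2/3)y^3 + (7/2)y^2 + 3y + C


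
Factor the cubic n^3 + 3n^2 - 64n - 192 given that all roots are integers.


Try integer roots (divisors of -192). n=-8: p(-8)=0.
Divide out (n + 8): quotient is n^2 - 5n - 24.
Factor the quadratic: (n + 3)(n - 8)
Result: (n + 8)(n + 3)(n - 8)


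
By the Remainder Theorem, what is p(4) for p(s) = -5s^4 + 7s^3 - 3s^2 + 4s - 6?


By the Remainder Theorem, the remainder equals p(4):
  -5*(4)^4 = -1280
  7*(4)^3 = 448
  -3*(4)^2 = -48
  4*(4)^1 = 16
  constant: -6
Sum: -1280 + 448 - 48 + 16 - 6 = -870


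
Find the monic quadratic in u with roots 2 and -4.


p(u) = (u - 2)(u + 4)
Expand: u^2 + 2u - 8


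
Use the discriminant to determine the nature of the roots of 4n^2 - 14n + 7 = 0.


D = b^2 - 4ac = (-14)^2 - 4(4)(7) = 196 - 112 = 84
Since D > 0: two distinct irrational roots


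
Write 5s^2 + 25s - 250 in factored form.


Roots satisfy r1 + r2 = -b/a = -5 and r1*r2 = c/a = -50.
So r1 = -10, r2 = 5.
5s^2 + 25s - 250 = 5(s - r1)(s - r2) = 5(s + 10)(s - 5)


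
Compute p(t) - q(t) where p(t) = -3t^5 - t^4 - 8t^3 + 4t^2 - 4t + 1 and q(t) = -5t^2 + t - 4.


Distribute the minus sign:
  (-3t^5 - t^4 - 8t^3 + 4t^2 - 4t + 1)
- (-5t^2 + t - 4)
Negate second polynomial: 5t^2 - t + 4
Add: -3t^5 - t^4 - 8t^3 + 9t^2 - 5t + 5


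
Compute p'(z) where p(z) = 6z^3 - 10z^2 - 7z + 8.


Apply the power rule term by term:
  d/dz(6z^3) = 18z^2
  d/dz(-10z^2) = -20z
  d/dz(-7z) = -7
  d/dz(8) = 0
p'(z) = 18z^2 - 20z - 7


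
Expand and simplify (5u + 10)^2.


Expand (5u + 10)^2 by repeated multiplication:
= 25u^2 + 100u + 100


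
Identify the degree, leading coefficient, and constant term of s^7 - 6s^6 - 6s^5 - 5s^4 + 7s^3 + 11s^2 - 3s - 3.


Highest power of s is 7, with coefficient 1. Constant term is -3.
Degree = 7, leading coefficient = 1, constant term = -3


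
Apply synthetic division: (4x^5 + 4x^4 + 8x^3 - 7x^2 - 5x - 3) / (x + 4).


Synthetic division with c = -4. Coefficients: 4, 4, 8, -7, -5, -3
Bring down 4.
  4 * -4 = -16; -16 + 4 = -12
  -12 * -4 = 48; 48 + 8 = 56
  56 * -4 = -224; -224 - 7 = -231
  -231 * -4 = 924; 924 - 5 = 919
  919 * -4 = -3676; -3676 - 3 = -3679
Quotient: 4x^4 - 12x^3 + 56x^2 - 231x + 919, Remainder: -3679


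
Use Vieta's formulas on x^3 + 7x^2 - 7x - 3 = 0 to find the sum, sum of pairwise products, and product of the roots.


Monic cubic x^3+bx^2+cx+d=0: sum=-b, pairwise sum=c, product=-d.
b=7, c=-7, d=-3
r1+r2+r3 = -7
r1r2+r1r3+r2r3 = -7
r1r2r3 = 3


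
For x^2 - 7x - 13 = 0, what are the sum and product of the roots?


For ax^2+bx+c=0: sum = -b/a, product = c/a.
a=1, b=-7, c=-13
Sum = -(-7)/1 = 7
Product = (-13)/1 = -13


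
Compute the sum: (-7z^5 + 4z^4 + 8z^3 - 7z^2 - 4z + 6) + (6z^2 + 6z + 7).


Align terms by degree and add:
  -7z^5 + 4z^4 + 8z^3 - 7z^2 - 4z + 6
+ 6z^2 + 6z + 7
= -7z^5 + 4z^4 + 8z^3 - z^2 + 2z + 13


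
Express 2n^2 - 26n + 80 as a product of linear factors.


Roots satisfy r1 + r2 = -b/a = 13 and r1*r2 = c/a = 40.
So r1 = 8, r2 = 5.
2n^2 - 26n + 80 = 2(n - r1)(n - r2) = 2(n - 8)(n - 5)


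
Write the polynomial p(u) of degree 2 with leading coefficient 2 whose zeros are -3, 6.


p(u) = 2(u + 3)(u - 6)
Expand: 2u^2 - 6u - 36


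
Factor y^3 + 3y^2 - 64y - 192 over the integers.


Try integer roots (divisors of -192). y=-3: p(-3)=0.
Divide out (y + 3): quotient is y^2 - 64.
Factor the quadratic: (y + 8)(y - 8)
Result: (y + 3)(y + 8)(y - 8)


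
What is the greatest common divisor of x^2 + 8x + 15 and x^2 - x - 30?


Factor each:
  x^2 + 8x + 15 = (x + 5)(x + 3)
  x^2 - x - 30 = (x + 5)(x - 6)
Common monic factor: x + 5


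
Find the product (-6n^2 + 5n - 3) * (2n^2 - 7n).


Distribute each term of the first polynomial:
  (-6n^2)(2n^2 - 7n) = -12n^4 + 42n^3
  (5n)(2n^2 - 7n) = 10n^3 - 35n^2
  (-3)(2n^2 - 7n) = -6n^2 + 21n
Sum: -12n^4 + 52n^3 - 41n^2 + 21n


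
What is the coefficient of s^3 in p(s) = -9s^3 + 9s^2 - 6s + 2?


Read off the coefficient of s^3: -9


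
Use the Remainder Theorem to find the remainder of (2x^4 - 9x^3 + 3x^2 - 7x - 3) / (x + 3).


By the Remainder Theorem, the remainder equals p(-3):
  2*(-3)^4 = 162
  -9*(-3)^3 = 243
  3*(-3)^2 = 27
  -7*(-3)^1 = 21
  constant: -3
Sum: 162 + 243 + 27 + 21 - 3 = 450


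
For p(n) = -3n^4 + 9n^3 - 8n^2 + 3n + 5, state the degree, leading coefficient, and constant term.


Highest power of n is 4, with coefficient -3. Constant term is 5.
Degree = 4, leading coefficient = -3, constant term = 5


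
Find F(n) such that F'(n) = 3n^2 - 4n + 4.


Reverse power rule on each term:
  ∫ 3n^2 dn = n^3
  ∫ -4n dn = -2n^2
  ∫ 4 dn = 4n
F(n) = n^3 - 2n^2 + 4n + C


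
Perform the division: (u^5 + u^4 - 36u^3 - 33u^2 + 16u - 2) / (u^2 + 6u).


(u^5 + u^4 - 36u^3 - 33u^2 + 16u - 2) / (u^2 + 6u)
Step 1: u^3 * (u^2 + 6u) = u^5 + 6u^4; subtract.
Step 2: -5u^2 * (u^2 + 6u) = -5u^4 - 30u^3; subtract.
Step 3: -6u * (u^2 + 6u) = -6u^3 - 36u^2; subtract.
Step 4: 3 * (u^2 + 6u) = 3u^2 + 18u; subtract.
Quotient: u^3 - 5u^2 - 6u + 3, Remainder: -2u - 2


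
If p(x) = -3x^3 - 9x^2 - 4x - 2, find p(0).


Using direct substitution:
  -3 * (0)^3 = 0
  -9 * (0)^2 = 0
  -4 * (0)^1 = 0
  constant: -2
Sum = 0 + 0 + 0 - 2 = -2


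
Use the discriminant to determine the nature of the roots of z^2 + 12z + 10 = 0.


D = b^2 - 4ac = (12)^2 - 4(1)(10) = 144 - 40 = 104
Since D > 0: two distinct irrational roots


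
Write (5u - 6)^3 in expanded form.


Expand (5u - 6)^3 by repeated multiplication:
  (5u - 6)^2 = 25u^2 - 60u + 36
= 125u^3 - 450u^2 + 540u - 216


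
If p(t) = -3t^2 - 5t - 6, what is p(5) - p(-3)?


p(5) = -106
p(-3) = -18
p(5) - p(-3) = -106 + 18 = -88


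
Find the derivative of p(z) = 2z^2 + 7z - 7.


Apply the power rule term by term:
  d/dz(2z^2) = 4z
  d/dz(7z) = 7
  d/dz(-7) = 0
p'(z) = 4z + 7


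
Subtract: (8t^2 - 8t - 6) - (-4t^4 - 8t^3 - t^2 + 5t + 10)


Distribute the minus sign:
  (8t^2 - 8t - 6)
- (-4t^4 - 8t^3 - t^2 + 5t + 10)
Negate second polynomial: 4t^4 + 8t^3 + t^2 - 5t - 10
Add: 4t^4 + 8t^3 + 9t^2 - 13t - 16


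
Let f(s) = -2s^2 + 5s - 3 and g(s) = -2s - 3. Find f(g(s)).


Substitute g(s) into f:
f(g(s)) = -2*(-2s - 3)^2 + 5*(-2s - 3) + (-3)
(-2s - 3)^2 = 4s^2 + 12s + 9
Expand and combine: -8s^2 - 34s - 36


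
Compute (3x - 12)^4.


Expand (3x - 12)^4 by repeated multiplication:
  (3x - 12)^2 = 9x^2 - 72x + 144
  (3x - 12)^3 = 27x^3 - 324x^2 + 1296x - 1728
= 81x^4 - 1296x^3 + 7776x^2 - 20736x + 20736


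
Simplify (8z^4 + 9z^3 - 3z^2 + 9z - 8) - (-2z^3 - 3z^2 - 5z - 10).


Distribute the minus sign:
  (8z^4 + 9z^3 - 3z^2 + 9z - 8)
- (-2z^3 - 3z^2 - 5z - 10)
Negate second polynomial: 2z^3 + 3z^2 + 5z + 10
Add: 8z^4 + 11z^3 + 14z + 2


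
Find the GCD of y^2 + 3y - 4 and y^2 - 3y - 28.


Factor each:
  y^2 + 3y - 4 = (y + 4)(y - 1)
  y^2 - 3y - 28 = (y + 4)(y - 7)
Common monic factor: y + 4


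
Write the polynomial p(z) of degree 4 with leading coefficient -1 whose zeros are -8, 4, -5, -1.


p(z) = -(z + 8)(z - 4)(z + 5)(z + 1)
Expand: -z^4 - 10z^3 + 3z^2 + 172z + 160


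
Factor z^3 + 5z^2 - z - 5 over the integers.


Try integer roots (divisors of -5). z=-1: p(-1)=0.
Divide out (z + 1): quotient is z^2 + 4z - 5.
Factor the quadratic: (z + 5)(z - 1)
Result: (z + 1)(z + 5)(z - 1)


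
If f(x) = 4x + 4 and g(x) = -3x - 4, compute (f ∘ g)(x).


Substitute g(x) into f:
f(g(x)) = 4*(-3x - 4) + 4
Expand and combine: -12x - 12


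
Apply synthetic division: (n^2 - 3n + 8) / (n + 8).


Synthetic division with c = -8. Coefficients: 1, -3, 8
Bring down 1.
  1 * -8 = -8; -8 - 3 = -11
  -11 * -8 = 88; 88 + 8 = 96
Quotient: n - 11, Remainder: 96


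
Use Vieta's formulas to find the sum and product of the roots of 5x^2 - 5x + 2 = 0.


For ax^2+bx+c=0: sum = -b/a, product = c/a.
a=5, b=-5, c=2
Sum = -(-5)/5 = 1
Product = (2)/5 = 2/5


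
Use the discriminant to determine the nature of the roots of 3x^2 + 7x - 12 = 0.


D = b^2 - 4ac = (7)^2 - 4(3)(-12) = 49 + 144 = 193
Since D > 0: two distinct irrational roots


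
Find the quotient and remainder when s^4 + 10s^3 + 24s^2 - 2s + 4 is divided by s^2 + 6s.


(s^4 + 10s^3 + 24s^2 - 2s + 4) / (s^2 + 6s)
Step 1: s^2 * (s^2 + 6s) = s^4 + 6s^3; subtract.
Step 2: 4s * (s^2 + 6s) = 4s^3 + 24s^2; subtract.
Step 3: 0 * (s^2 + 6s) = 0; subtract.
Quotient: s^2 + 4s, Remainder: -2s + 4


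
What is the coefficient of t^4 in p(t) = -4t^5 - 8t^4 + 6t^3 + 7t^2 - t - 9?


Read off the coefficient of t^4: -8


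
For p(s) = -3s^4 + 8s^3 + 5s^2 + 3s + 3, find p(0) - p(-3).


p(0) = 3
p(-3) = -420
p(0) - p(-3) = 3 + 420 = 423


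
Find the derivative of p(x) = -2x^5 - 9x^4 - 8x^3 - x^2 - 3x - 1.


Apply the power rule term by term:
  d/dx(-2x^5) = -10x^4
  d/dx(-9x^4) = -36x^3
  d/dx(-8x^3) = -24x^2
  d/dx(-x^2) = -2x
  d/dx(-3x) = -3
  d/dx(-1) = 0
p'(x) = -10x^4 - 36x^3 - 24x^2 - 2x - 3


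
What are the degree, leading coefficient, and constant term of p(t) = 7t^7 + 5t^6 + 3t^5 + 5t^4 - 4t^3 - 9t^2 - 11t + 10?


Highest power of t is 7, with coefficient 7. Constant term is 10.
Degree = 7, leading coefficient = 7, constant term = 10


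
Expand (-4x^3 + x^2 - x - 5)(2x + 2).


Distribute each term of the first polynomial:
  (-4x^3)(2x + 2) = -8x^4 - 8x^3
  (x^2)(2x + 2) = 2x^3 + 2x^2
  (-x)(2x + 2) = -2x^2 - 2x
  (-5)(2x + 2) = -10x - 10
Sum: -8x^4 - 6x^3 - 12x - 10


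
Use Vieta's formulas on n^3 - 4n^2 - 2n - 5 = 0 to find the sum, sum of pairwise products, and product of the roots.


Monic cubic n^3+bn^2+cn+d=0: sum=-b, pairwise sum=c, product=-d.
b=-4, c=-2, d=-5
r1+r2+r3 = 4
r1r2+r1r3+r2r3 = -2
r1r2r3 = 5


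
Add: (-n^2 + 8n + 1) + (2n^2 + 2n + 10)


Align terms by degree and add:
  -n^2 + 8n + 1
+ 2n^2 + 2n + 10
= n^2 + 10n + 11


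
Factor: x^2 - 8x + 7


Roots satisfy r1 + r2 = -b/a = 8 and r1*r2 = c/a = 7.
So r1 = 1, r2 = 7.
x^2 - 8x + 7 = (x - r1)(x - r2) = (x - 1)(x - 7)


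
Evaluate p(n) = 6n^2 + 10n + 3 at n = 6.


Using direct substitution:
  6 * (6)^2 = 216
  10 * (6)^1 = 60
  constant: 3
Sum = 216 + 60 + 3 = 279


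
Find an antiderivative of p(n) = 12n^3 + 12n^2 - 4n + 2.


Reverse power rule on each term:
  ∫ 12n^3 dn = 3n^4
  ∫ 12n^2 dn = 4n^3
  ∫ -4n dn = -2n^2
  ∫ 2 dn = 2n
F(n) = 3n^4 + 4n^3 - 2n^2 + 2n + C


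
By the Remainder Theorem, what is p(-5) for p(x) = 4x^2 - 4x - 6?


By the Remainder Theorem, the remainder equals p(-5):
  4*(-5)^2 = 100
  -4*(-5)^1 = 20
  constant: -6
Sum: 100 + 20 - 6 = 114


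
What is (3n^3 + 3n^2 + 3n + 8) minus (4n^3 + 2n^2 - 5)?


Distribute the minus sign:
  (3n^3 + 3n^2 + 3n + 8)
- (4n^3 + 2n^2 - 5)
Negate second polynomial: -4n^3 - 2n^2 + 5
Add: -n^3 + n^2 + 3n + 13


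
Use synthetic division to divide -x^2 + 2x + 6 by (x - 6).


Synthetic division with c = 6. Coefficients: -1, 2, 6
Bring down -1.
  -1 * 6 = -6; -6 + 2 = -4
  -4 * 6 = -24; -24 + 6 = -18
Quotient: -x - 4, Remainder: -18


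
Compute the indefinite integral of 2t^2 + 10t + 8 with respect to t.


Reverse power rule on each term:
  ∫ 2t^2 dt = (2/3)t^3
  ∫ 10t dt = 5t^2
  ∫ 8 dt = 8t
F(t) = (2/3)t^3 + 5t^2 + 8t + C


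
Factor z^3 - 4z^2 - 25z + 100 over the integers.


Try integer roots (divisors of 100). z=-5: p(-5)=0.
Divide out (z + 5): quotient is z^2 - 9z + 20.
Factor the quadratic: (z - 5)(z - 4)
Result: (z + 5)(z - 5)(z - 4)


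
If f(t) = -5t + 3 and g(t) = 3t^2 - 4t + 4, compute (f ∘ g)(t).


Substitute g(t) into f:
f(g(t)) = -5*(3t^2 - 4t + 4) + 3
Expand and combine: -15t^2 + 20t - 17


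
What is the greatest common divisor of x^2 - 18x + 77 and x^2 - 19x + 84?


Factor each:
  x^2 - 18x + 77 = (x - 7)(x - 11)
  x^2 - 19x + 84 = (x - 7)(x - 12)
Common monic factor: x - 7


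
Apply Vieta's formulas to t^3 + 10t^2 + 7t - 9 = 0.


Monic cubic t^3+bt^2+ct+d=0: sum=-b, pairwise sum=c, product=-d.
b=10, c=7, d=-9
r1+r2+r3 = -10
r1r2+r1r3+r2r3 = 7
r1r2r3 = 9


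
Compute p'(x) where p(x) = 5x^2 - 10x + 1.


Apply the power rule term by term:
  d/dx(5x^2) = 10x
  d/dx(-10x) = -10
  d/dx(1) = 0
p'(x) = 10x - 10


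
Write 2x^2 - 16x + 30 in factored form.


Roots satisfy r1 + r2 = -b/a = 8 and r1*r2 = c/a = 15.
So r1 = 5, r2 = 3.
2x^2 - 16x + 30 = 2(x - r1)(x - r2) = 2(x - 5)(x - 3)


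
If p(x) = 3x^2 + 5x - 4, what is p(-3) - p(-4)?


p(-3) = 8
p(-4) = 24
p(-3) - p(-4) = 8 - 24 = -16


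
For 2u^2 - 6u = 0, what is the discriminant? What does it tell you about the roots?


D = b^2 - 4ac = (-6)^2 - 4(2)(0) = 36 = 36
Since D > 0: two distinct rational roots


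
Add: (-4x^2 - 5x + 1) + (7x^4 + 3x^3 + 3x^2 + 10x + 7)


Align terms by degree and add:
  -4x^2 - 5x + 1
+ 7x^4 + 3x^3 + 3x^2 + 10x + 7
= 7x^4 + 3x^3 - x^2 + 5x + 8


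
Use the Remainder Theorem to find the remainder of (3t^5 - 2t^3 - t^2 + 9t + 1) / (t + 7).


By the Remainder Theorem, the remainder equals p(-7):
  3*(-7)^5 = -50421
  0*(-7)^4 = 0
  -2*(-7)^3 = 686
  -1*(-7)^2 = -49
  9*(-7)^1 = -63
  constant: 1
Sum: -50421 + 0 + 686 - 49 - 63 + 1 = -49846


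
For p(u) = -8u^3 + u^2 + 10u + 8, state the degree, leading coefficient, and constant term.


Highest power of u is 3, with coefficient -8. Constant term is 8.
Degree = 3, leading coefficient = -8, constant term = 8


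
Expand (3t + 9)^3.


Expand (3t + 9)^3 by repeated multiplication:
  (3t + 9)^2 = 9t^2 + 54t + 81
= 27t^3 + 243t^2 + 729t + 729


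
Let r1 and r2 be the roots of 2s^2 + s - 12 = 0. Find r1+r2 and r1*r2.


For as^2+bs+c=0: sum = -b/a, product = c/a.
a=2, b=1, c=-12
Sum = -(1)/2 = -1/2
Product = (-12)/2 = -6


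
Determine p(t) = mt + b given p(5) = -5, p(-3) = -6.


p(t) = mt + b. Using p(5)=-5, p(-3)=-6:
m = (-5 + 6)/(5 + 3) = 1/8 = 1/8
b = -5 - m*(5) = -5 - 5/8 = -45/8
p(t) = (1/8)t - (45/8)


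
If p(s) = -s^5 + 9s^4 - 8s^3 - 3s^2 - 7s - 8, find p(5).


Using direct substitution:
  -1 * (5)^5 = -3125
  9 * (5)^4 = 5625
  -8 * (5)^3 = -1000
  -3 * (5)^2 = -75
  -7 * (5)^1 = -35
  constant: -8
Sum = -3125 + 5625 - 1000 - 75 - 35 - 8 = 1382


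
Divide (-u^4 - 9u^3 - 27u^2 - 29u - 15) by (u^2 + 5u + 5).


(-u^4 - 9u^3 - 27u^2 - 29u - 15) / (u^2 + 5u + 5)
Step 1: -u^2 * (u^2 + 5u + 5) = -u^4 - 5u^3 - 5u^2; subtract.
Step 2: -4u * (u^2 + 5u + 5) = -4u^3 - 20u^2 - 20u; subtract.
Step 3: -2 * (u^2 + 5u + 5) = -2u^2 - 10u - 10; subtract.
Quotient: -u^2 - 4u - 2, Remainder: u - 5


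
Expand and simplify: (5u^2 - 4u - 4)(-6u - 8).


Distribute each term of the first polynomial:
  (5u^2)(-6u - 8) = -30u^3 - 40u^2
  (-4u)(-6u - 8) = 24u^2 + 32u
  (-4)(-6u - 8) = 24u + 32
Sum: -30u^3 - 16u^2 + 56u + 32


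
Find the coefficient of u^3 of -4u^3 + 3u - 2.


Read off the coefficient of u^3: -4


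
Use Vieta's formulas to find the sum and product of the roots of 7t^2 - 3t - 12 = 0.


For at^2+bt+c=0: sum = -b/a, product = c/a.
a=7, b=-3, c=-12
Sum = -(-3)/7 = 3/7
Product = (-12)/7 = -12/7


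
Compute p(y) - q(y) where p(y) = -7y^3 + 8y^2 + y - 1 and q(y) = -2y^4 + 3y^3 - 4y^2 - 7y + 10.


Distribute the minus sign:
  (-7y^3 + 8y^2 + y - 1)
- (-2y^4 + 3y^3 - 4y^2 - 7y + 10)
Negate second polynomial: 2y^4 - 3y^3 + 4y^2 + 7y - 10
Add: 2y^4 - 10y^3 + 12y^2 + 8y - 11


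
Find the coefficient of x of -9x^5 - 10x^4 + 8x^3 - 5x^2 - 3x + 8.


Read off the coefficient of x: -3


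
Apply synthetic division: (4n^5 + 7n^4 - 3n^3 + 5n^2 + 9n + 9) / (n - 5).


Synthetic division with c = 5. Coefficients: 4, 7, -3, 5, 9, 9
Bring down 4.
  4 * 5 = 20; 20 + 7 = 27
  27 * 5 = 135; 135 - 3 = 132
  132 * 5 = 660; 660 + 5 = 665
  665 * 5 = 3325; 3325 + 9 = 3334
  3334 * 5 = 16670; 16670 + 9 = 16679
Quotient: 4n^4 + 27n^3 + 132n^2 + 665n + 3334, Remainder: 16679


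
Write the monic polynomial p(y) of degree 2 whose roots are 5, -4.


p(y) = (y - 5)(y + 4)
Expand: y^2 - y - 20


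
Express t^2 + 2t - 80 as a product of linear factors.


Roots satisfy r1 + r2 = -b/a = -2 and r1*r2 = c/a = -80.
So r1 = 8, r2 = -10.
t^2 + 2t - 80 = (t - r1)(t - r2) = (t - 8)(t + 10)


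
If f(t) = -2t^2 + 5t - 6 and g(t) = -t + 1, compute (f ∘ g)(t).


Substitute g(t) into f:
f(g(t)) = -2*(-t + 1)^2 + 5*(-t + 1) + (-6)
(-t + 1)^2 = t^2 - 2t + 1
Expand and combine: -2t^2 - t - 3


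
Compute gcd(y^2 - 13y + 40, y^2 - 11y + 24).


Factor each:
  y^2 - 13y + 40 = (y - 8)(y - 5)
  y^2 - 11y + 24 = (y - 8)(y - 3)
Common monic factor: y - 8
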